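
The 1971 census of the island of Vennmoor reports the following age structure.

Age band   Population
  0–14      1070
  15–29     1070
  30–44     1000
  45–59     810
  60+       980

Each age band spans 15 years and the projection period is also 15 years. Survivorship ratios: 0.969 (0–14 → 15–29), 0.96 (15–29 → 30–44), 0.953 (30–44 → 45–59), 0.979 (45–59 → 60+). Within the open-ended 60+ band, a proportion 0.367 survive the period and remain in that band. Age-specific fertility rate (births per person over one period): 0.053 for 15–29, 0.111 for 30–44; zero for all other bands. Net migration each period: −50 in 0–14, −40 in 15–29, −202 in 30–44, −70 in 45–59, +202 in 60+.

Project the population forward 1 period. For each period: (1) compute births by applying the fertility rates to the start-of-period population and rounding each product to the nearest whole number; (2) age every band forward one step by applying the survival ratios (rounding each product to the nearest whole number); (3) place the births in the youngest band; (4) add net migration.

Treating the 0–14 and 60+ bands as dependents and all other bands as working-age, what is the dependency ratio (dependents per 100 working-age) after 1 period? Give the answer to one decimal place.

54.5

After projecting period 1:
Births: 1070 * 0.053 = 57 ; 1000 * 0.111 = 111 — total 168
15–29: 1070 * 0.969 = 1037
30–44: 1070 * 0.96 = 1027
45–59: 1000 * 0.953 = 953
60+: 810 * 0.979 + 980 * 0.367 = 793 + 360 = 1153
Net migration: 0–14 − 50 → 118; 15–29 − 40 → 997; 30–44 − 202 → 825; 45–59 − 70 → 883; 60+ + 202 → 1355
Population now: 0–14=118, 15–29=997, 30–44=825, 45–59=883, 60+=1355
Dependents (band 0–14 + band 60+) = 118 + 1355 = 1473; working-age = 2705; ratio = 1473/2705 × 100 = 54.5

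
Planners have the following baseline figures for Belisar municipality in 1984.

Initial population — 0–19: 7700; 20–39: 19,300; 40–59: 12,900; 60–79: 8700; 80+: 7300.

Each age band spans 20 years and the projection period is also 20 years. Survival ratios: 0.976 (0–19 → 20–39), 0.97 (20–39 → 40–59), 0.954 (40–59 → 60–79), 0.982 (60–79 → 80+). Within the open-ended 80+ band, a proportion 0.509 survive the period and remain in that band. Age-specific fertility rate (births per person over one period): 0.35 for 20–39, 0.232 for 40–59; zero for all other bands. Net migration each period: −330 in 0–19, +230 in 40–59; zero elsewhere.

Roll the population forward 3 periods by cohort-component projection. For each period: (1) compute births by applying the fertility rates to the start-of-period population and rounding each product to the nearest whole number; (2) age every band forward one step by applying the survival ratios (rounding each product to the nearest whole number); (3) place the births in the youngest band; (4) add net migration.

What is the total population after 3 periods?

Let group 1 be 0–19 through group 5 = 80+.
[period 1]
Births: 19300 × 0.35 = 6755 ; 12900 × 0.232 = 2993 → total 9748
Group 2: 7700 × 0.976 = 7515
Group 3: 19300 × 0.97 = 18721
Group 4: 12900 × 0.954 = 12307
Group 5: 8700 × 0.982 + 7300 × 0.509 = 8543 + 3716 = 12259
Net migration: Group 1 − 330 → 9418; Group 3 + 230 → 18951
End of period: [9418, 7515, 18951, 12307, 12259]
[period 2]
Births: 7515 × 0.35 = 2630 ; 18951 × 0.232 = 4397 → total 7027
Group 2: 9418 × 0.976 = 9192
Group 3: 7515 × 0.97 = 7290
Group 4: 18951 × 0.954 = 18079
Group 5: 12307 × 0.982 + 12259 × 0.509 = 12085 + 6240 = 18325
Net migration: Group 1 − 330 → 6697; Group 3 + 230 → 7520
End of period: [6697, 9192, 7520, 18079, 18325]
[period 3]
Births: 9192 × 0.35 = 3217 ; 7520 × 0.232 = 1745 → total 4962
Group 2: 6697 × 0.976 = 6536
Group 3: 9192 × 0.97 = 8916
Group 4: 7520 × 0.954 = 7174
Group 5: 18079 × 0.982 + 18325 × 0.509 = 17754 + 9327 = 27081
Net migration: Group 1 − 330 → 4632; Group 3 + 230 → 9146
End of period: [4632, 6536, 9146, 7174, 27081]
Total after period 3: 4632 + 6536 + 9146 + 7174 + 27081 = 54569

54569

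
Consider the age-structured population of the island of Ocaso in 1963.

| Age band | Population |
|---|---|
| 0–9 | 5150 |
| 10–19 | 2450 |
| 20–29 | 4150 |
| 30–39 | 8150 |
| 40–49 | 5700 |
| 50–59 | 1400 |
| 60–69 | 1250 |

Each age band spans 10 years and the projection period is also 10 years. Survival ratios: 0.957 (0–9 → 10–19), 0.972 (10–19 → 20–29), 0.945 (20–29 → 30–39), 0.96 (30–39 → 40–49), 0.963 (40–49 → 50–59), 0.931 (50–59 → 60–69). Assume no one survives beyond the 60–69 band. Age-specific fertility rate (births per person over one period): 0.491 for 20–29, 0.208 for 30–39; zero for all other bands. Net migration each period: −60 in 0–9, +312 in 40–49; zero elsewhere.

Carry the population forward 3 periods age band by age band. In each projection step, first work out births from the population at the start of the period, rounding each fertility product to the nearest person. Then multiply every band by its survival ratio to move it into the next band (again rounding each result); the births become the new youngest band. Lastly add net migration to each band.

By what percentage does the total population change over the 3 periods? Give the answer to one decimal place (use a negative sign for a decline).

-7.1

— Period 1 —
Births: 4150 × 0.491 = 2038 ; 8150 × 0.208 = 1695 — total 3733
10–19: 5150 × 0.957 = 4929
20–29: 2450 × 0.972 = 2381
30–39: 4150 × 0.945 = 3922
40–49: 8150 × 0.96 = 7824
50–59: 5700 × 0.963 = 5489
60–69: 1400 × 0.931 = 1303
Net migration: 0–9 − 60 → 3673; 40–49 + 312 → 8136
Giving 3673 / 4929 / 2381 / 3922 / 8136 / 5489 / 1303.
— Period 2 —
Births: 2381 × 0.491 = 1169 ; 3922 × 0.208 = 816 — total 1985
10–19: 3673 × 0.957 = 3515
20–29: 4929 × 0.972 = 4791
30–39: 2381 × 0.945 = 2250
40–49: 3922 × 0.96 = 3765
50–59: 8136 × 0.963 = 7835
60–69: 5489 × 0.931 = 5110
Net migration: 0–9 − 60 → 1925; 40–49 + 312 → 4077
Giving 1925 / 3515 / 4791 / 2250 / 4077 / 7835 / 5110.
— Period 3 —
Births: 4791 × 0.491 = 2352 ; 2250 × 0.208 = 468 — total 2820
10–19: 1925 × 0.957 = 1842
20–29: 3515 × 0.972 = 3417
30–39: 4791 × 0.945 = 4527
40–49: 2250 × 0.96 = 2160
50–59: 4077 × 0.963 = 3926
60–69: 7835 × 0.931 = 7294
Net migration: 0–9 − 60 → 2760; 40–49 + 312 → 2472
Giving 2760 / 1842 / 3417 / 4527 / 2472 / 3926 / 7294.
Total: 28250 → 26238; change = -2012; percentage change = -7.1%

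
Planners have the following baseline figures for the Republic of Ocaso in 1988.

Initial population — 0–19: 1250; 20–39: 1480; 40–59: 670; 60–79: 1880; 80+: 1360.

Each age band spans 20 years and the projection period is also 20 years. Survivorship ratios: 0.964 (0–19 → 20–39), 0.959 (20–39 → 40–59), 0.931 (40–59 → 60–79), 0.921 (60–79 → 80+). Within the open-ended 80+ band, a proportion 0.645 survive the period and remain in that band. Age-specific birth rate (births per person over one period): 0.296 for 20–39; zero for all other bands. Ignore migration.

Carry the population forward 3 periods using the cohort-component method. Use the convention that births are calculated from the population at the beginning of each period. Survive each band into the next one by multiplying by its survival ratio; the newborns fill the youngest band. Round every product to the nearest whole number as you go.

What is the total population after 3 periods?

4623

Let group 1 be 0–19 through group 5 = 80+.
Period 1:
Births: 1480 × 0.296 = 438
Group 2: 1250 × 0.964 = 1205
Group 3: 1480 × 0.959 = 1419
Group 4: 670 × 0.931 = 624
Group 5: 1880 × 0.921 + 1360 × 0.645 = 1731 + 877 = 2608
End of period: [438, 1205, 1419, 624, 2608]
Period 2:
Births: 1205 × 0.296 = 357
Group 2: 438 × 0.964 = 422
Group 3: 1205 × 0.959 = 1156
Group 4: 1419 × 0.931 = 1321
Group 5: 624 × 0.921 + 2608 × 0.645 = 575 + 1682 = 2257
End of period: [357, 422, 1156, 1321, 2257]
Period 3:
Births: 422 × 0.296 = 125
Group 2: 357 × 0.964 = 344
Group 3: 422 × 0.959 = 405
Group 4: 1156 × 0.931 = 1076
Group 5: 1321 × 0.921 + 2257 × 0.645 = 1217 + 1456 = 2673
End of period: [125, 344, 405, 1076, 2673]
Total after period 3: 125 + 344 + 405 + 1076 + 2673 = 4623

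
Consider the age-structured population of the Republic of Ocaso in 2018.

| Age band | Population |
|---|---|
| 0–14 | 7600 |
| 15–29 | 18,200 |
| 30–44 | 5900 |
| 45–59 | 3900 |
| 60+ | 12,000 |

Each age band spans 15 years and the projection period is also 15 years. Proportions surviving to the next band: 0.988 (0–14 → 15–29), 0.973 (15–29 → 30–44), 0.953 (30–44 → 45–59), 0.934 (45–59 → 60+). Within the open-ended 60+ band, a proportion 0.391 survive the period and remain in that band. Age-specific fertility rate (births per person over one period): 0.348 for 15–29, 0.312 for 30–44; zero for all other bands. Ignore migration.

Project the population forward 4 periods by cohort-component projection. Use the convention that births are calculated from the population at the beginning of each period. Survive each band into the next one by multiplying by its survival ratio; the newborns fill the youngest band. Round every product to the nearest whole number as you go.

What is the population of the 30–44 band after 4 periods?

7823

Let band 1 be 0–14 through band 5 = 60+.
[period 1]
Births: 18200 * 0.348 = 6334  |  5900 * 0.312 = 1841 → 8175
Band 2: 7600 * 0.988 = 7509
Band 3: 18200 * 0.973 = 17709
Band 4: 5900 * 0.953 = 5623
Band 5: 3900 * 0.934 + 12000 * 0.391 = 3643 + 4692 = 8335
→ [8175, 7509, 17709, 5623, 8335]
[period 2]
Births: 7509 * 0.348 = 2613  |  17709 * 0.312 = 5525 → 8138
Band 2: 8175 * 0.988 = 8077
Band 3: 7509 * 0.973 = 7306
Band 4: 17709 * 0.953 = 16877
Band 5: 5623 * 0.934 + 8335 * 0.391 = 5252 + 3259 = 8511
→ [8138, 8077, 7306, 16877, 8511]
[period 3]
Births: 8077 * 0.348 = 2811  |  7306 * 0.312 = 2279 → 5090
Band 2: 8138 * 0.988 = 8040
Band 3: 8077 * 0.973 = 7859
Band 4: 7306 * 0.953 = 6963
Band 5: 16877 * 0.934 + 8511 * 0.391 = 15763 + 3328 = 19091
→ [5090, 8040, 7859, 6963, 19091]
[period 4]
Births: 8040 * 0.348 = 2798  |  7859 * 0.312 = 2452 → 5250
Band 2: 5090 * 0.988 = 5029
Band 3: 8040 * 0.973 = 7823
Band 4: 7859 * 0.953 = 7490
Band 5: 6963 * 0.934 + 19091 * 0.391 = 6503 + 7465 = 13968
→ [5250, 5029, 7823, 7490, 13968]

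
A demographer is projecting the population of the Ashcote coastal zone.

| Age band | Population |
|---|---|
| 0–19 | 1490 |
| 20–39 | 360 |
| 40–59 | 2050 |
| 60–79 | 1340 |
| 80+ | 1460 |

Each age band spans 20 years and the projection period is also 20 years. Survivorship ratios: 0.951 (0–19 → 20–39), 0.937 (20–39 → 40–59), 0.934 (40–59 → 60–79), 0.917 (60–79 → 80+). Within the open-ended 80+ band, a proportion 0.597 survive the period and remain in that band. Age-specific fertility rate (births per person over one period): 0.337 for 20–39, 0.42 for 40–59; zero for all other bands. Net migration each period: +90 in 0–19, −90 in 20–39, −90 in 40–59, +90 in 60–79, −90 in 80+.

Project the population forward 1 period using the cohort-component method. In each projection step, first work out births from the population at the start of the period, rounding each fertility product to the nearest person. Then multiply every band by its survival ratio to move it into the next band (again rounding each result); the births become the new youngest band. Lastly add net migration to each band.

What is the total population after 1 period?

6662

(Bands numbered youngest = 1 to oldest = 5.)
— Period 1 —
Births: 360 × 0.337 = 121  |  2050 × 0.42 = 861 — total 982
Band 2: 1490 × 0.951 = 1417
Band 3: 360 × 0.937 = 337
Band 4: 2050 × 0.934 = 1915
Band 5: 1340 × 0.917 + 1460 × 0.597 = 1229 + 872 = 2101
Net migration: Band 1 + 90 → 1072; Band 2 − 90 → 1327; Band 3 − 90 → 247; Band 4 + 90 → 2005; Band 5 − 90 → 2011
Giving 1072 / 1327 / 247 / 2005 / 2011.
Total after period 1: 1072 + 1327 + 247 + 2005 + 2011 = 6662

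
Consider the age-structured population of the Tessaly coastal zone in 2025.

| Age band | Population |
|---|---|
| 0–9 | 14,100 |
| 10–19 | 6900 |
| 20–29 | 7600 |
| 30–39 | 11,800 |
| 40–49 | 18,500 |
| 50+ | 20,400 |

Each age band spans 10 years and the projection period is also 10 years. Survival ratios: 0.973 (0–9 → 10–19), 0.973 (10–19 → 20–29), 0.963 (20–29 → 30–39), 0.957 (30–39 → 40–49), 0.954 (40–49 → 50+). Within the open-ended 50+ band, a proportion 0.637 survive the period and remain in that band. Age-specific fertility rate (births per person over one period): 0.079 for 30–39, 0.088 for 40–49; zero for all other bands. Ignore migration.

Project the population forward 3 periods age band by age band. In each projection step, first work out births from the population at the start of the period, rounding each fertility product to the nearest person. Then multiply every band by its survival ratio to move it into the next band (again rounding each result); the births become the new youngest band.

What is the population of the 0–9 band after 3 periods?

Period 1.
Births: 11800 × 0.079 = 932, 18500 × 0.088 = 1628 → total 2560
10–19: 14100 × 0.973 = 13719
20–29: 6900 × 0.973 = 6714
30–39: 7600 × 0.963 = 7319
40–49: 11800 × 0.957 = 11293
50+: 18500 × 0.954 + 20400 × 0.637 = 17649 + 12995 = 30644
Giving 2560 / 13719 / 6714 / 7319 / 11293 / 30644.
Period 2.
Births: 7319 × 0.079 = 578, 11293 × 0.088 = 994 → total 1572
10–19: 2560 × 0.973 = 2491
20–29: 13719 × 0.973 = 13349
30–39: 6714 × 0.963 = 6466
40–49: 7319 × 0.957 = 7004
50+: 11293 × 0.954 + 30644 × 0.637 = 10774 + 19520 = 30294
Giving 1572 / 2491 / 13349 / 6466 / 7004 / 30294.
Period 3.
Births: 6466 × 0.079 = 511, 7004 × 0.088 = 616 → total 1127
10–19: 1572 × 0.973 = 1530
20–29: 2491 × 0.973 = 2424
30–39: 13349 × 0.963 = 12855
40–49: 6466 × 0.957 = 6188
50+: 7004 × 0.954 + 30294 × 0.637 = 6682 + 19297 = 25979
Giving 1127 / 1530 / 2424 / 12855 / 6188 / 25979.

1127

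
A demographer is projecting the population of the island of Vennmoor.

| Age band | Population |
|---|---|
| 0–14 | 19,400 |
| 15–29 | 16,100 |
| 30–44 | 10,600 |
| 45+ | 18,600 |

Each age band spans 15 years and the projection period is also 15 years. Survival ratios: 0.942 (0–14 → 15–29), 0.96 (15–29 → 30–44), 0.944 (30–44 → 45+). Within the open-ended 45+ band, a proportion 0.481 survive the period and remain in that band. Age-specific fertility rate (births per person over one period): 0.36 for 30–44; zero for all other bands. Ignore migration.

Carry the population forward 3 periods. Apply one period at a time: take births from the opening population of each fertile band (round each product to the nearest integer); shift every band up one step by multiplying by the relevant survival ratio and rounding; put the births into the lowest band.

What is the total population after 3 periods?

42973

Period 1.
Births: 10600 × 0.36 = 3816
15–29: 19400 × 0.942 = 18275
30–44: 16100 × 0.96 = 15456
45+: 10600 × 0.944 + 18600 × 0.481 = 10006 + 8947 = 18953
Giving 3816 / 18275 / 15456 / 18953.
Period 2.
Births: 15456 × 0.36 = 5564
15–29: 3816 × 0.942 = 3595
30–44: 18275 × 0.96 = 17544
45+: 15456 × 0.944 + 18953 × 0.481 = 14590 + 9116 = 23706
Giving 5564 / 3595 / 17544 / 23706.
Period 3.
Births: 17544 × 0.36 = 6316
15–29: 5564 × 0.942 = 5241
30–44: 3595 × 0.96 = 3451
45+: 17544 × 0.944 + 23706 × 0.481 = 16562 + 11403 = 27965
Giving 6316 / 5241 / 3451 / 27965.
Total after period 3: 6316 + 5241 + 3451 + 27965 = 42973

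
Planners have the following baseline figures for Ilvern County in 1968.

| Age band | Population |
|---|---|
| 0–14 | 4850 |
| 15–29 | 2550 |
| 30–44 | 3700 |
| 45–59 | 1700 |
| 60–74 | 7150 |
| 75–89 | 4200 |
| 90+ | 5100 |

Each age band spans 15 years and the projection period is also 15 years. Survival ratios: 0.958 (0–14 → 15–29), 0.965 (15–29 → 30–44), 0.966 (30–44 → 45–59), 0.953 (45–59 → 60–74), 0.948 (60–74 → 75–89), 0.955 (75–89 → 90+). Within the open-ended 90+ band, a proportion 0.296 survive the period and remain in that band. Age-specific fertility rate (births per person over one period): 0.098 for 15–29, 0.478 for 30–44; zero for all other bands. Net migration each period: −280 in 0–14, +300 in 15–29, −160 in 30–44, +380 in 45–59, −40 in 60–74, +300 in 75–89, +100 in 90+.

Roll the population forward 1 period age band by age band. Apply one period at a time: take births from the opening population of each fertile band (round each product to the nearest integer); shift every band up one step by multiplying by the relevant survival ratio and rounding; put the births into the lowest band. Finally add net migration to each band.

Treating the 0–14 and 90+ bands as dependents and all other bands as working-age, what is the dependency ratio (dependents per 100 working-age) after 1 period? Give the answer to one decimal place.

37.1

— Period 1 —
Births: 2550 × 0.098 = 250 ; 3700 × 0.478 = 1769 ⇒ total 2019
15–29: 4850 × 0.958 = 4646
30–44: 2550 × 0.965 = 2461
45–59: 3700 × 0.966 = 3574
60–74: 1700 × 0.953 = 1620
75–89: 7150 × 0.948 = 6778
90+: 4200 × 0.955 + 5100 × 0.296 = 4011 + 1510 = 5521
Net migration: 0–14 − 280 → 1739; 15–29 + 300 → 4946; 30–44 − 160 → 2301; 45–59 + 380 → 3954; 60–74 − 40 → 1580; 75–89 + 300 → 7078; 90+ + 100 → 5621
Population now: 0–14=1739, 15–29=4946, 30–44=2301, 45–59=3954, 60–74=1580, 75–89=7078, 90+=5621
Dependents (band 0–14 + band 90+) = 1739 + 5621 = 7360; working-age = 19859; ratio = 7360/19859 × 100 = 37.1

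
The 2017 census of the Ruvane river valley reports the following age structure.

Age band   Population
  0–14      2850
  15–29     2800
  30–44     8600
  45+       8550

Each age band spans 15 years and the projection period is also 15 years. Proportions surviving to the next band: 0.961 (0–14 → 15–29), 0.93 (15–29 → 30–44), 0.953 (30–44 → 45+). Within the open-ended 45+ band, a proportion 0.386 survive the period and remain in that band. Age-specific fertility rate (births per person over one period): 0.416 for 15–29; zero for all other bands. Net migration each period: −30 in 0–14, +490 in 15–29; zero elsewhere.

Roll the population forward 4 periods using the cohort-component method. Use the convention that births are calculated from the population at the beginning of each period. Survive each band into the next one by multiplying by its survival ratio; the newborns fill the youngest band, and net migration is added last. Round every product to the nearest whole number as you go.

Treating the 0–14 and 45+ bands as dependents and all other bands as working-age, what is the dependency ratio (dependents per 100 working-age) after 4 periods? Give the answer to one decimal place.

155.6

Numbering the groups 1..4 from youngest to oldest:
— Period 1 —
Births: 2800 × 0.416 = 1165
Group 2: 2850 × 0.961 = 2739
Group 3: 2800 × 0.93 = 2604
Group 4: 8600 × 0.953 + 8550 × 0.386 = 8196 + 3300 = 11496
Net migration: Group 1 − 30 → 1135; Group 2 + 490 → 3229
Population now: 0–14=1135, 15–29=3229, 30–44=2604, 45+=11496
— Period 2 —
Births: 3229 × 0.416 = 1343
Group 2: 1135 × 0.961 = 1091
Group 3: 3229 × 0.93 = 3003
Group 4: 2604 × 0.953 + 11496 × 0.386 = 2482 + 4437 = 6919
Net migration: Group 1 − 30 → 1313; Group 2 + 490 → 1581
Population now: 0–14=1313, 15–29=1581, 30–44=3003, 45+=6919
— Period 3 —
Births: 1581 × 0.416 = 658
Group 2: 1313 × 0.961 = 1262
Group 3: 1581 × 0.93 = 1470
Group 4: 3003 × 0.953 + 6919 × 0.386 = 2862 + 2671 = 5533
Net migration: Group 1 − 30 → 628; Group 2 + 490 → 1752
Population now: 0–14=628, 15–29=1752, 30–44=1470, 45+=5533
— Period 4 —
Births: 1752 × 0.416 = 729
Group 2: 628 × 0.961 = 604
Group 3: 1752 × 0.93 = 1629
Group 4: 1470 × 0.953 + 5533 × 0.386 = 1401 + 2136 = 3537
Net migration: Group 1 − 30 → 699; Group 2 + 490 → 1094
Population now: 0–14=699, 15–29=1094, 30–44=1629, 45+=3537
Dependents (band 0–14 + band 45+) = 699 + 3537 = 4236; working-age = 2723; ratio = 4236/2723 × 100 = 155.6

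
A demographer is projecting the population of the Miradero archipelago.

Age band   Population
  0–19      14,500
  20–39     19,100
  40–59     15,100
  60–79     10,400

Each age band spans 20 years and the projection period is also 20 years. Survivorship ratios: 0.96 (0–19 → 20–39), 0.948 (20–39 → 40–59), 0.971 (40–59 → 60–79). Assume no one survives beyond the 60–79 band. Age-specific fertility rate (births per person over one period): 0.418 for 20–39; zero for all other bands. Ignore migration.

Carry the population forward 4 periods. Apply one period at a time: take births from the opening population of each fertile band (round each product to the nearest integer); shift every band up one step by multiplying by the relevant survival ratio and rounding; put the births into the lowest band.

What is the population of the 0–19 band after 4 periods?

2335

Let band 1 be 0–19 through band 4 = 60–79.
Period 1.
Births: 19100 × 0.418 = 7984
Band 2: 14500 × 0.96 = 13920
Band 3: 19100 × 0.948 = 18107
Band 4: 15100 × 0.971 = 14662
→ [7984, 13920, 18107, 14662]
Period 2.
Births: 13920 × 0.418 = 5819
Band 2: 7984 × 0.96 = 7665
Band 3: 13920 × 0.948 = 13196
Band 4: 18107 × 0.971 = 17582
→ [5819, 7665, 13196, 17582]
Period 3.
Births: 7665 × 0.418 = 3204
Band 2: 5819 × 0.96 = 5586
Band 3: 7665 × 0.948 = 7266
Band 4: 13196 × 0.971 = 12813
→ [3204, 5586, 7266, 12813]
Period 4.
Births: 5586 × 0.418 = 2335
Band 2: 3204 × 0.96 = 3076
Band 3: 5586 × 0.948 = 5296
Band 4: 7266 × 0.971 = 7055
→ [2335, 3076, 5296, 7055]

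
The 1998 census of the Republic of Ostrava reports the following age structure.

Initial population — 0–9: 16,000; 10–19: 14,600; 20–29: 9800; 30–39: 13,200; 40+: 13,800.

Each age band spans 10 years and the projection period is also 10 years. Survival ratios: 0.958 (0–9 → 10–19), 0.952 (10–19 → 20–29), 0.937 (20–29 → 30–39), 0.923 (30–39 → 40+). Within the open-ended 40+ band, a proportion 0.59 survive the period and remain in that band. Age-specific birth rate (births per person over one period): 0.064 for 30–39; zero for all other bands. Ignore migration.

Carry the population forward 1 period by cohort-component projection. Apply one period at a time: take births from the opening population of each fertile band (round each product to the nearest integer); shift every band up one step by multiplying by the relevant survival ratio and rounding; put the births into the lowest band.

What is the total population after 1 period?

59581

Let band 1 be 0–9 through band 5 = 40+.
Period 1.
Births: 13200 * 0.064 = 845
Band 2: 16000 * 0.958 = 15328
Band 3: 14600 * 0.952 = 13899
Band 4: 9800 * 0.937 = 9183
Band 5: 13200 * 0.923 + 13800 * 0.59 = 12184 + 8142 = 20326
→ [845, 15328, 13899, 9183, 20326]
Total after period 1: 845 + 15328 + 13899 + 9183 + 20326 = 59581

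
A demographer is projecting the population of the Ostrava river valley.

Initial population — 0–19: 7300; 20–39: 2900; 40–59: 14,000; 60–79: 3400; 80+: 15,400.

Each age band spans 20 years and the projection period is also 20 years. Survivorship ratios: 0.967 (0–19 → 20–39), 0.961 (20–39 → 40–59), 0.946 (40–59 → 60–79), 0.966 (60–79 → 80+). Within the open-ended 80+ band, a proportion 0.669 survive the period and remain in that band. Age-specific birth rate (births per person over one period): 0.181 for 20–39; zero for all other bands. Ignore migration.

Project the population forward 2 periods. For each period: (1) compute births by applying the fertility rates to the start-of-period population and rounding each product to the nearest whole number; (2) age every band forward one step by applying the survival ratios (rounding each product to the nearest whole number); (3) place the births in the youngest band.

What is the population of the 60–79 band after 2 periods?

2637

Numbering the bands 1..5 from youngest to oldest:
Period 1:
Births: 2900 * 0.181 = 525
Band 2: 7300 * 0.967 = 7059
Band 3: 2900 * 0.961 = 2787
Band 4: 14000 * 0.946 = 13244
Band 5: 3400 * 0.966 + 15400 * 0.669 = 3284 + 10303 = 13587
End of period: [525, 7059, 2787, 13244, 13587]
Period 2:
Births: 7059 * 0.181 = 1278
Band 2: 525 * 0.967 = 508
Band 3: 7059 * 0.961 = 6784
Band 4: 2787 * 0.946 = 2637
Band 5: 13244 * 0.966 + 13587 * 0.669 = 12794 + 9090 = 21884
End of period: [1278, 508, 6784, 2637, 21884]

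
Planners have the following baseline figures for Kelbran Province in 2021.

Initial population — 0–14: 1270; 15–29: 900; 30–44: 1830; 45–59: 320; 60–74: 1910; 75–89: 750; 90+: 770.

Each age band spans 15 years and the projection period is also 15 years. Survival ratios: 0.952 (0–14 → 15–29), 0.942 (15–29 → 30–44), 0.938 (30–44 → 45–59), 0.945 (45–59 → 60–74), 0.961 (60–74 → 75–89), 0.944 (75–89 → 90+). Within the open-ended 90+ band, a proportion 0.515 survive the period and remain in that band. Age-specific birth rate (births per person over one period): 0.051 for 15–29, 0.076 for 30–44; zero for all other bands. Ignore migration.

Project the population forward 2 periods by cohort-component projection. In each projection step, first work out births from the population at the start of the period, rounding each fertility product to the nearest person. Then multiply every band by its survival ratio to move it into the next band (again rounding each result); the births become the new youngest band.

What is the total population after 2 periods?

Numbering the groups 1..7 from youngest to oldest:
After projecting period 1:
Births: 900 × 0.051 = 46, 1830 × 0.076 = 139 → 185
Group 2: 1270 × 0.952 = 1209
Group 3: 900 × 0.942 = 848
Group 4: 1830 × 0.938 = 1717
Group 5: 320 × 0.945 = 302
Group 6: 1910 × 0.961 = 1836
Group 7: 750 × 0.944 + 770 × 0.515 = 708 + 397 = 1105
Population now: 0–14=185, 15–29=1209, 30–44=848, 45–59=1717, 60–74=302, 75–89=1836, 90+=1105
After projecting period 2:
Births: 1209 × 0.051 = 62, 848 × 0.076 = 64 → 126
Group 2: 185 × 0.952 = 176
Group 3: 1209 × 0.942 = 1139
Group 4: 848 × 0.938 = 795
Group 5: 1717 × 0.945 = 1623
Group 6: 302 × 0.961 = 290
Group 7: 1836 × 0.944 + 1105 × 0.515 = 1733 + 569 = 2302
Population now: 0–14=126, 15–29=176, 30–44=1139, 45–59=795, 60–74=1623, 75–89=290, 90+=2302
Total after period 2: 126 + 176 + 1139 + 795 + 1623 + 290 + 2302 = 6451

6451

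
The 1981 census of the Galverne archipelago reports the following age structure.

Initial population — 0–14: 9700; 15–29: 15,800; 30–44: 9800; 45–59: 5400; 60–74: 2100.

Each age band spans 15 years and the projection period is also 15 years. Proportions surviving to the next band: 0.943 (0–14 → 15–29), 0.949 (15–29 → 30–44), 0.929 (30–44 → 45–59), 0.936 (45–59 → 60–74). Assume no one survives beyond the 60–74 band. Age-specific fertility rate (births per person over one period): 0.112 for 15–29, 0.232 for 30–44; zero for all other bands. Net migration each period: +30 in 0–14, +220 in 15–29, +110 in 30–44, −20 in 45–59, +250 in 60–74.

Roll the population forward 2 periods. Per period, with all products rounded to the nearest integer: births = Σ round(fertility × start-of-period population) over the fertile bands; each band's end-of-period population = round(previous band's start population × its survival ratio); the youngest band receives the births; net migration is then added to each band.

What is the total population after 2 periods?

(Groups numbered youngest = 1 to oldest = 5.)
— Period 1 —
Births: 15800 * 0.112 = 1770, 9800 * 0.232 = 2274 → total 4044
Group 2: 9700 * 0.943 = 9147
Group 3: 15800 * 0.949 = 14994
Group 4: 9800 * 0.929 = 9104
Group 5: 5400 * 0.936 = 5054
Net migration: Group 1 + 30 → 4074; Group 2 + 220 → 9367; Group 3 + 110 → 15104; Group 4 − 20 → 9084; Group 5 + 250 → 5304
→ [4074, 9367, 15104, 9084, 5304]
— Period 2 —
Births: 9367 * 0.112 = 1049, 15104 * 0.232 = 3504 → total 4553
Group 2: 4074 * 0.943 = 3842
Group 3: 9367 * 0.949 = 8889
Group 4: 15104 * 0.929 = 14032
Group 5: 9084 * 0.936 = 8503
Net migration: Group 1 + 30 → 4583; Group 2 + 220 → 4062; Group 3 + 110 → 8999; Group 4 − 20 → 14012; Group 5 + 250 → 8753
→ [4583, 4062, 8999, 14012, 8753]
Total after period 2: 4583 + 4062 + 8999 + 14012 + 8753 = 40409

40409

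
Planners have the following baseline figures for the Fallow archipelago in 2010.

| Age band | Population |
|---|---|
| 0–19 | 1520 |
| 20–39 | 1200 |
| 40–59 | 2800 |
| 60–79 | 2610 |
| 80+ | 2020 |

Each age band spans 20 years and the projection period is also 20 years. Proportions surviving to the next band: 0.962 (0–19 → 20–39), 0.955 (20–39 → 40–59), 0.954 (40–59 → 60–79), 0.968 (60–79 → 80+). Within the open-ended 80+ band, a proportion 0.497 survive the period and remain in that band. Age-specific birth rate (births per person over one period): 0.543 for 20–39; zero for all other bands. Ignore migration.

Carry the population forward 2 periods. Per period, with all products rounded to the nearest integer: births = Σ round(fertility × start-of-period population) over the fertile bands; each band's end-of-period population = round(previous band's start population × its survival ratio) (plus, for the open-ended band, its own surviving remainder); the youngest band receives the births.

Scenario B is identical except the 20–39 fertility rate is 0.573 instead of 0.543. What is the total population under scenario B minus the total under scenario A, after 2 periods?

79

Numbering the bands 1..5 from youngest to oldest:
Period 1.
Births: 1200 × 0.543 = 652
Band 2: 1520 × 0.962 = 1462
Band 3: 1200 × 0.955 = 1146
Band 4: 2800 × 0.954 = 2671
Band 5: 2610 × 0.968 + 2020 × 0.497 = 2526 + 1004 = 3530
Population now: 0–19=652, 20–39=1462, 40–59=1146, 60–79=2671, 80+=3530
Period 2.
Births: 1462 × 0.543 = 794
Band 2: 652 × 0.962 = 627
Band 3: 1462 × 0.955 = 1396
Band 4: 1146 × 0.954 = 1093
Band 5: 2671 × 0.968 + 3530 × 0.497 = 2586 + 1754 = 4340
Population now: 0–19=794, 20–39=627, 40–59=1396, 60–79=1093, 80+=4340
Scenario A total after 2 periods: 8250
Scenario B projection —
Period 1.
Births: 1200 × 0.573 = 688
Band 2: 1520 × 0.962 = 1462
Band 3: 1200 × 0.955 = 1146
Band 4: 2800 × 0.954 = 2671
Band 5: 2610 × 0.968 + 2020 × 0.497 = 2526 + 1004 = 3530
Population now: 0–19=688, 20–39=1462, 40–59=1146, 60–79=2671, 80+=3530
Period 2.
Births: 1462 × 0.573 = 838
Band 2: 688 × 0.962 = 662
Band 3: 1462 × 0.955 = 1396
Band 4: 1146 × 0.954 = 1093
Band 5: 2671 × 0.968 + 3530 × 0.497 = 2586 + 1754 = 4340
Population now: 0–19=838, 20–39=662, 40–59=1396, 60–79=1093, 80+=4340
Scenario B total after 2 periods: 8329
Difference B − A = 8329 − 8250 = 79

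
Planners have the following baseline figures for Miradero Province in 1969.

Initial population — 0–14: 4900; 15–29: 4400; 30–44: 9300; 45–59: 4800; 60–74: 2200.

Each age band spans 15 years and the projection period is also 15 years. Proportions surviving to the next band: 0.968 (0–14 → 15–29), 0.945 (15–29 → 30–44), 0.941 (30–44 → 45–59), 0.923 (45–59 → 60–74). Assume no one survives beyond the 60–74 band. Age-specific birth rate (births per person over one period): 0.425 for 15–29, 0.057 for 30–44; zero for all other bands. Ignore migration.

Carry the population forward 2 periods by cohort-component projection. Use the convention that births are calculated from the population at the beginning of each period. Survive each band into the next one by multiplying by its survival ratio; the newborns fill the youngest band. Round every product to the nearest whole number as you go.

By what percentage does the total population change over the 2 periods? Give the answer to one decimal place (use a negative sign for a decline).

Numbering the bands 1..5 from youngest to oldest:
Period 1.
Births: 4400 × 0.425 = 1870 ; 9300 × 0.057 = 530 → total 2400
Band 2: 4900 × 0.968 = 4743
Band 3: 4400 × 0.945 = 4158
Band 4: 9300 × 0.941 = 8751
Band 5: 4800 × 0.923 = 4430
Population now: 0–14=2400, 15–29=4743, 30–44=4158, 45–59=8751, 60–74=4430
Period 2.
Births: 4743 × 0.425 = 2016 ; 4158 × 0.057 = 237 → total 2253
Band 2: 2400 × 0.968 = 2323
Band 3: 4743 × 0.945 = 4482
Band 4: 4158 × 0.941 = 3913
Band 5: 8751 × 0.923 = 8077
Population now: 0–14=2253, 15–29=2323, 30–44=4482, 45–59=3913, 60–74=8077
Total: 25600 → 21048; change = -4552; percentage change = -17.8%

-17.8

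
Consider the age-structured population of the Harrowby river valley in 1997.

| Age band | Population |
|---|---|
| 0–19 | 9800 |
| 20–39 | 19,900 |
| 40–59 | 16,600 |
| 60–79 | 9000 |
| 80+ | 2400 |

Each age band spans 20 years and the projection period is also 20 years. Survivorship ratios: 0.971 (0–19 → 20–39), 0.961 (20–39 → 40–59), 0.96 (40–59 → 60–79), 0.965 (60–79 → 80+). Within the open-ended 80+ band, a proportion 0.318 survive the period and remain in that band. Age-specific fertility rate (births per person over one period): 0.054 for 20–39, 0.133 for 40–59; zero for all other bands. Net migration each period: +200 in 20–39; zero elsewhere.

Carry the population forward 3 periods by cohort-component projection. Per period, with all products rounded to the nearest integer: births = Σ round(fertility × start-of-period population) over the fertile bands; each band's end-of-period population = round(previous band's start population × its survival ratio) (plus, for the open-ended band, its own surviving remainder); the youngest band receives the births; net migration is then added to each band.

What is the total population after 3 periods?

40385

After projecting period 1:
Births: 19900 × 0.054 = 1075 ; 16600 × 0.133 = 2208 → total 3283
20–39: 9800 × 0.971 = 9516
40–59: 19900 × 0.961 = 19124
60–79: 16600 × 0.96 = 15936
80+: 9000 × 0.965 + 2400 × 0.318 = 8685 + 763 = 9448
Net migration: 20–39 + 200 → 9716
Population now: 0–19=3283, 20–39=9716, 40–59=19124, 60–79=15936, 80+=9448
After projecting period 2:
Births: 9716 × 0.054 = 525 ; 19124 × 0.133 = 2543 → total 3068
20–39: 3283 × 0.971 = 3188
40–59: 9716 × 0.961 = 9337
60–79: 19124 × 0.96 = 18359
80+: 15936 × 0.965 + 9448 × 0.318 = 15378 + 3004 = 18382
Net migration: 20–39 + 200 → 3388
Population now: 0–19=3068, 20–39=3388, 40–59=9337, 60–79=18359, 80+=18382
After projecting period 3:
Births: 3388 × 0.054 = 183 ; 9337 × 0.133 = 1242 → total 1425
20–39: 3068 × 0.971 = 2979
40–59: 3388 × 0.961 = 3256
60–79: 9337 × 0.96 = 8964
80+: 18359 × 0.965 + 18382 × 0.318 = 17716 + 5845 = 23561
Net migration: 20–39 + 200 → 3179
Population now: 0–19=1425, 20–39=3179, 40–59=3256, 60–79=8964, 80+=23561
Total after period 3: 1425 + 3179 + 3256 + 8964 + 23561 = 40385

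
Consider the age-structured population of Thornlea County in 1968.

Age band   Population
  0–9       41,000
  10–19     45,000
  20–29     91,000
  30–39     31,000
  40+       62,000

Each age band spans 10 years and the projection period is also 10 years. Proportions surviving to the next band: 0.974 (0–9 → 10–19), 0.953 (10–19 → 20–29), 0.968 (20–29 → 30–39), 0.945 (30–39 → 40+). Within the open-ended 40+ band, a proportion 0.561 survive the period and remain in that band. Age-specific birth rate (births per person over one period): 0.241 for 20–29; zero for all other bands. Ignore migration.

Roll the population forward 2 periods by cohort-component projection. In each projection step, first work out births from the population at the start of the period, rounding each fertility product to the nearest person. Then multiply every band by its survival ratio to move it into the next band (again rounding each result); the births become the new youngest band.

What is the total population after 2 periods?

Period 1.
Births: 91000 * 0.241 = 21931
10–19: 41000 * 0.974 = 39934
20–29: 45000 * 0.953 = 42885
30–39: 91000 * 0.968 = 88088
40+: 31000 * 0.945 + 62000 * 0.561 = 29295 + 34782 = 64077
→ [21931, 39934, 42885, 88088, 64077]
Period 2.
Births: 42885 * 0.241 = 10335
10–19: 21931 * 0.974 = 21361
20–29: 39934 * 0.953 = 38057
30–39: 42885 * 0.968 = 41513
40+: 88088 * 0.945 + 64077 * 0.561 = 83243 + 35947 = 119190
→ [10335, 21361, 38057, 41513, 119190]
Total after period 2: 10335 + 21361 + 38057 + 41513 + 119190 = 230456

230456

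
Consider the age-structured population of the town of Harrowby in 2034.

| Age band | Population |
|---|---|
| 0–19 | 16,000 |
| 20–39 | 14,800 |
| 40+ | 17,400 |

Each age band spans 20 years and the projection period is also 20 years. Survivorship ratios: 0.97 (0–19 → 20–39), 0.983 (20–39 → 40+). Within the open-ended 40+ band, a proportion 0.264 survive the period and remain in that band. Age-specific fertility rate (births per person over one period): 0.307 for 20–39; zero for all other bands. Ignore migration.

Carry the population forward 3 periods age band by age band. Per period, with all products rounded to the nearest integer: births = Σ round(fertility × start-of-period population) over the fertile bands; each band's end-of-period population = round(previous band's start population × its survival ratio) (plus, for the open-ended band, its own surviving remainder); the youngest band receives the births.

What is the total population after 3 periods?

15670

Let band 1 be 0–19 through band 3 = 40+.
Period 1:
Births: 14800 × 0.307 = 4544
Band 2: 16000 × 0.97 = 15520
Band 3: 14800 × 0.983 + 17400 × 0.264 = 14548 + 4594 = 19142
End of period: [4544, 15520, 19142]
Period 2:
Births: 15520 × 0.307 = 4765
Band 2: 4544 × 0.97 = 4408
Band 3: 15520 × 0.983 + 19142 × 0.264 = 15256 + 5053 = 20309
End of period: [4765, 4408, 20309]
Period 3:
Births: 4408 × 0.307 = 1353
Band 2: 4765 × 0.97 = 4622
Band 3: 4408 × 0.983 + 20309 × 0.264 = 4333 + 5362 = 9695
End of period: [1353, 4622, 9695]
Total after period 3: 1353 + 4622 + 9695 = 15670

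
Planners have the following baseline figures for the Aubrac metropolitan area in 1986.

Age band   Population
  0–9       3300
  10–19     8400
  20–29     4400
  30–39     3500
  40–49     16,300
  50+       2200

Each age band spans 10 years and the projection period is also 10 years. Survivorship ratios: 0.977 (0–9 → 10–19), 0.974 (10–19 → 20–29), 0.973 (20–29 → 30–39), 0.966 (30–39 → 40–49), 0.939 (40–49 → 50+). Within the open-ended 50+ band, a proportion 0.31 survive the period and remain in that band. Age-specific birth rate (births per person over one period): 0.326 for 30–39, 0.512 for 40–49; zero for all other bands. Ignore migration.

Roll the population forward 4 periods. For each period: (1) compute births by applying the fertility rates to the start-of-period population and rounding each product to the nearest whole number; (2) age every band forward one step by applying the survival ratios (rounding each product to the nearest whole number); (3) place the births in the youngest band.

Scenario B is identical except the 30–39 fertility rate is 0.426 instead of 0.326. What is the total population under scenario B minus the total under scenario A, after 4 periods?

1813

(Bands numbered youngest = 1 to oldest = 6.)
— Period 1 —
Births: 3500 × 0.326 = 1141 ; 16300 × 0.512 = 8346 ⇒ total 9487
Band 2: 3300 × 0.977 = 3224
Band 3: 8400 × 0.974 = 8182
Band 4: 4400 × 0.973 = 4281
Band 5: 3500 × 0.966 = 3381
Band 6: 16300 × 0.939 + 2200 × 0.31 = 15306 + 682 = 15988
Giving 9487 / 3224 / 8182 / 4281 / 3381 / 15988.
— Period 2 —
Births: 4281 × 0.326 = 1396 ; 3381 × 0.512 = 1731 ⇒ total 3127
Band 2: 9487 × 0.977 = 9269
Band 3: 3224 × 0.974 = 3140
Band 4: 8182 × 0.973 = 7961
Band 5: 4281 × 0.966 = 4135
Band 6: 3381 × 0.939 + 15988 × 0.31 = 3175 + 4956 = 8131
Giving 3127 / 9269 / 3140 / 7961 / 4135 / 8131.
— Period 3 —
Births: 7961 × 0.326 = 2595 ; 4135 × 0.512 = 2117 ⇒ total 4712
Band 2: 3127 × 0.977 = 3055
Band 3: 9269 × 0.974 = 9028
Band 4: 3140 × 0.973 = 3055
Band 5: 7961 × 0.966 = 7690
Band 6: 4135 × 0.939 + 8131 × 0.31 = 3883 + 2521 = 6404
Giving 4712 / 3055 / 9028 / 3055 / 7690 / 6404.
— Period 4 —
Births: 3055 × 0.326 = 996 ; 7690 × 0.512 = 3937 ⇒ total 4933
Band 2: 4712 × 0.977 = 4604
Band 3: 3055 × 0.974 = 2976
Band 4: 9028 × 0.973 = 8784
Band 5: 3055 × 0.966 = 2951
Band 6: 7690 × 0.939 + 6404 × 0.31 = 7221 + 1985 = 9206
Giving 4933 / 4604 / 2976 / 8784 / 2951 / 9206.
Scenario A total after 4 periods: 33454
Scenario B projection —
— Period 1 —
Births: 3500 × 0.426 = 1491 ; 16300 × 0.512 = 8346 ⇒ total 9837
Band 2: 3300 × 0.977 = 3224
Band 3: 8400 × 0.974 = 8182
Band 4: 4400 × 0.973 = 4281
Band 5: 3500 × 0.966 = 3381
Band 6: 16300 × 0.939 + 2200 × 0.31 = 15306 + 682 = 15988
Giving 9837 / 3224 / 8182 / 4281 / 3381 / 15988.
— Period 2 —
Births: 4281 × 0.426 = 1824 ; 3381 × 0.512 = 1731 ⇒ total 3555
Band 2: 9837 × 0.977 = 9611
Band 3: 3224 × 0.974 = 3140
Band 4: 8182 × 0.973 = 7961
Band 5: 4281 × 0.966 = 4135
Band 6: 3381 × 0.939 + 15988 × 0.31 = 3175 + 4956 = 8131
Giving 3555 / 9611 / 3140 / 7961 / 4135 / 8131.
— Period 3 —
Births: 7961 × 0.426 = 3391 ; 4135 × 0.512 = 2117 ⇒ total 5508
Band 2: 3555 × 0.977 = 3473
Band 3: 9611 × 0.974 = 9361
Band 4: 3140 × 0.973 = 3055
Band 5: 7961 × 0.966 = 7690
Band 6: 4135 × 0.939 + 8131 × 0.31 = 3883 + 2521 = 6404
Giving 5508 / 3473 / 9361 / 3055 / 7690 / 6404.
— Period 4 —
Births: 3055 × 0.426 = 1301 ; 7690 × 0.512 = 3937 ⇒ total 5238
Band 2: 5508 × 0.977 = 5381
Band 3: 3473 × 0.974 = 3383
Band 4: 9361 × 0.973 = 9108
Band 5: 3055 × 0.966 = 2951
Band 6: 7690 × 0.939 + 6404 × 0.31 = 7221 + 1985 = 9206
Giving 5238 / 5381 / 3383 / 9108 / 2951 / 9206.
Scenario B total after 4 periods: 35267
Difference B − A = 35267 − 33454 = 1813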